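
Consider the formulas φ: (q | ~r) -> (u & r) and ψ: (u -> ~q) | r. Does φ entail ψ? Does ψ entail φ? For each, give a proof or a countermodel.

(⟹) Assume the antecedent. If r is true, (u -> ~q) | r reduces to true regardless of the other variables. If r is false, the antecedent cannot hold. Either way (u -> ~q) | r holds.

(⟸) This fails. Under r = F, q = F, u = F, the left side is false but the right side is true.

(⇒) holds; (⇐) fails.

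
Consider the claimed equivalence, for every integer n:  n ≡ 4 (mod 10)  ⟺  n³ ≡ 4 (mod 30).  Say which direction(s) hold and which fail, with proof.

Only the converse holds.

Converse. The residues r modulo 30 with r³ ≡ 4 (mod 30) are exactly {4}, and each is ≡ 4 (mod 10).

Forward direction. This fails: take n = 14. Then 14 ≡ 4 (mod 10), but 14³ = 2744 ≡ 14 (mod 30), not 4.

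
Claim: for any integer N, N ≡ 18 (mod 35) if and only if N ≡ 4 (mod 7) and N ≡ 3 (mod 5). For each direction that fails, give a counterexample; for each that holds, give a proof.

[⇒] Suppose N ≡ 18 (mod 35); write N = 35j + 18. Since 7 ∣ 35, reducing mod 7 gives N ≡ 18 ≡ 4 (mod 7); since 5 ∣ 35, reducing mod 5 gives N ≡ 18 ≡ 3 (mod 5).

[⇐] Conversely, if N ≡ 4 (mod 7) and N ≡ 3 (mod 5), then by the Chinese remainder theorem N ≡ 18 (mod 35). This is exactly N ≡ 18 (mod 35).

Both implications hold.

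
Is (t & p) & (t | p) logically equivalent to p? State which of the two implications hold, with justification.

The forward direction holds; the converse fails.

(→) Assume the antecedent. If p is true, p reduces to true regardless of the other variables. If p is false, the antecedent cannot hold. Either way p holds.

(←) This fails. Under p = T, t = F, the left side is false but the right side is true.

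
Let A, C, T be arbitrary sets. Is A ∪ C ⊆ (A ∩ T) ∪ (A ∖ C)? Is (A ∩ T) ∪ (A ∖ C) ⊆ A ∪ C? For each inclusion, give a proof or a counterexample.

Only the reverse inclusion holds.

(⟹) This inclusion fails. Take A = ∅, C = {1}, T = ∅; then 1 ∈ A ∪ C but 1 ∉ (A ∩ T) ∪ (A ∖ C).

(⟸) Let x ∈ (A ∩ T) ∪ (A ∖ C). Then either x ∈ A and x ∉ C, T; or x ∈ A ∩ T and x ∉ C; or x ∈ A ∩ C ∩ T. In each case x ∈ A ∪ C, so (A ∩ T) ∪ (A ∖ C) ⊆ A ∪ C.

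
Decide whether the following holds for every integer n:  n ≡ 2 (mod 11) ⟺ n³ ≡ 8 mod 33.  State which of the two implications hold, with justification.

The forward direction fails; the converse holds.

(→) This fails: take n = 13. Then 13 ≡ 2 (mod 11), but 13³ = 2197 ≡ 19 (mod 33), not 8.

(←) Conversely, the residues r modulo 33 with r³ ≡ 8 (mod 33) are exactly {2}, and each is ≡ 2 (mod 11).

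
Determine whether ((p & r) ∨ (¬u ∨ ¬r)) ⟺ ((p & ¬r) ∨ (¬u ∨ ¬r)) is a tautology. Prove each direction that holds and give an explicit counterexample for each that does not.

(⇒) This fails. Under u = T, r = T, p = T, the left side is true but the right side is false.

(⇐) Assume the antecedent. If u is true, the antecedent forces (u = T, r = F, p = F) or (u = T, r = F, p = T), and (p & r) ∨ (¬u ∨ ¬r) holds there. If u is false, (p & r) ∨ (¬u ∨ ¬r) reduces to true regardless of the other variables. Either way (p & r) ∨ (¬u ∨ ¬r) holds.

The forward direction fails; the converse holds.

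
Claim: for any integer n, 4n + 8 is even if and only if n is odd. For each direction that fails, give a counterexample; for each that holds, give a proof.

(⇒) This fails: take n = 6. Then 4n + 8 = 32, which is even, yet n = 6 is even, not odd.

(⇐) Suppose n is odd. Since 4 is even, 4n is even for every n, so 4n + 8 has the same parity as 8, which is even. Hence 4n + 8 is even.

Only the converse holds.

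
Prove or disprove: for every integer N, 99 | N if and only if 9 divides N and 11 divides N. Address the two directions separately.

(⇐) Suppose 9 ∣ N and 11 ∣ N. Any common multiple of 9 and 11 is a multiple of their lcm; here gcd(9, 11) = 1, so lcm(9, 11) = 9·11 = 99, so 99 ∣ N.

(⇒) If 99 ∣ N, write N = 99q. Since 99 = 11·9, N = 9·(11q), so 9 ∣ N; and since 99 = 9·11, N = 11·(9q), so 11 ∣ N.

Both implications hold.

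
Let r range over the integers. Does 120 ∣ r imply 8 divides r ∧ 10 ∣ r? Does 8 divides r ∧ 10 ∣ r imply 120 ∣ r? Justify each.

Forward direction. If 120 ∣ r, write r = 120q. Since 120 = 15·8, r = 8·(15q), so 8 ∣ r; and since 120 = 12·10, r = 10·(12q), so 10 ∣ r.

Converse. This fails: take r = 40. Both 8 ∣ 40 and 10 ∣ 40, yet 40 is not a multiple of 120 (since 40 = 0·120 + 40), so 120 ∤ 40.

(⇒) holds; (⇐) fails.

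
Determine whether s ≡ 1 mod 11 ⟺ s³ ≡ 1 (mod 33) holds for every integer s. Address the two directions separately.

(→) This fails: take s = 12. Then 12 ≡ 1 (mod 11), but 12³ = 1728 ≡ 12 (mod 33), not 1.

(←) Conversely, the residues r modulo 33 with r³ ≡ 1 (mod 33) are exactly {1}, and each is ≡ 1 (mod 11).

Only the converse holds.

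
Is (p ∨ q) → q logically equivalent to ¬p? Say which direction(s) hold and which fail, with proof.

Converse. Assume the antecedent. If p is true, the antecedent cannot hold. If p is false, (p ∨ q) → q reduces to true regardless of the other variables. Either way (p ∨ q) → q holds.

Forward direction. This fails. Under p = T, q = T, the left side is true but the right side is false.

Not equivalent: only (⇐) holds.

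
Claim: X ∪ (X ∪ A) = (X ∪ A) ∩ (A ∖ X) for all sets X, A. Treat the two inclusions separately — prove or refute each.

(⊆) fails; (⊇) holds.

(⊆) This inclusion fails. Take X = {1}, A = ∅; then 1 ∈ X ∪ (X ∪ A) but 1 ∉ (X ∪ A) ∩ (A ∖ X).

(⊇) Let x ∈ (X ∪ A) ∩ (A ∖ X). Then x ∈ A and x ∉ X, from which x ∈ X ∪ (X ∪ A).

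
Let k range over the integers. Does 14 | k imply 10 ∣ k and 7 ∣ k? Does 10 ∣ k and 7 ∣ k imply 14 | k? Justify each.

(→) This fails: take k = 14. Certainly 14 ∣ 14, but 10 ∤ 14.

(←) Suppose 10 ∣ k and 7 ∣ k. Any common multiple of 10 and 7 is a multiple of their lcm; here gcd(10, 7) = 1, so lcm(10, 7) = 10·7 = 70, so 70 ∣ k. Since 14 ∣ 70, it follows that 14 ∣ k.

Not equivalent: only (⇐) holds.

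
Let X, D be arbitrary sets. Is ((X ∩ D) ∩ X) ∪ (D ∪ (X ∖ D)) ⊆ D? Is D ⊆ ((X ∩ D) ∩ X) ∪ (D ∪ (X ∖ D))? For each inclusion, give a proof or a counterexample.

The sets are not equal: only the reverse inclusion holds.

(⊇) Let x ∈ D. Then either x ∈ D and x ∉ X; or x ∈ X ∩ D. In each case x ∈ ((X ∩ D) ∩ X) ∪ (D ∪ (X ∖ D)), so D ⊆ ((X ∩ D) ∩ X) ∪ (D ∪ (X ∖ D)).

(⊆) This inclusion fails. Take X = {1}, D = ∅; then 1 ∈ ((X ∩ D) ∩ X) ∪ (D ∪ (X ∖ D)) but 1 ∉ D.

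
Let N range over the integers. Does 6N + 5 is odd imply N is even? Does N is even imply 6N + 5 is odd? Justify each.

(⇒) fails; (⇐) holds.

Converse. Suppose N is even. Since 6 is even, 6N is even for every N, so 6N + 5 has the same parity as 5, which is odd. Hence 6N + 5 is odd.

Forward direction. This fails: take N = 7. Then 6N + 5 = 47, which is odd, yet N = 7 is odd, not even.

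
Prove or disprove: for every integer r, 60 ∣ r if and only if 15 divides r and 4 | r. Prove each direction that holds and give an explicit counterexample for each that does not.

Both implications hold.

(→) If 60 ∣ r, write r = 60q. Since 60 = 4·15, r = 15·(4q), so 15 ∣ r; and since 60 = 15·4, r = 4·(15q), so 4 ∣ r.

(←) Suppose 15 ∣ r and 4 ∣ r. Any common multiple of 15 and 4 is a multiple of their lcm; here gcd(15, 4) = 1, so lcm(15, 4) = 15·4 = 60, so 60 ∣ r.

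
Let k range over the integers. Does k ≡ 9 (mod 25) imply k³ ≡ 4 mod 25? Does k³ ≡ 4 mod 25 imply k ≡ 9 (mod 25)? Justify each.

Both implications hold.

[⇒] Suppose k ≡ 9 (mod 25). Write k = 25j + 9. Then (25j + 9)³ = 15625j³ + 16875j² + 6075j + 729 = 25(625j³ + 675j² + 243j + 29) + 4, so k³ ≡ 4 (mod 25).

[⇐] Conversely, suppose k³ ≡ 4 (mod 25). The only residue r in {0, …, 24} with r³ ≡ 4 (mod 25) is r = 9, so k ≡ 9 (mod 25).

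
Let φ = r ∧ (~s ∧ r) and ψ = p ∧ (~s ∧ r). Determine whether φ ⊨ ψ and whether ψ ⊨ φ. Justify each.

Forward direction. This fails. Under r = T, p = F, s = F, the left side is true but the right side is false.

Converse. Assume the antecedent. If r is true, the antecedent forces (r = T, p = T, s = F), and r ∧ (~s ∧ r) holds there. If r is false, the antecedent cannot hold. Either way r ∧ (~s ∧ r) holds.

The forward direction fails; the converse holds.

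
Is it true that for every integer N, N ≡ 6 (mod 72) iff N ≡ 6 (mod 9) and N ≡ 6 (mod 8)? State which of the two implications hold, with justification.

The biconditional holds.

[⇒] Suppose N ≡ 6 (mod 72); write N = 72j + 6. Since 9 ∣ 72, reducing mod 9 gives N ≡ 6 (mod 9); since 8 ∣ 72, reducing mod 8 gives N ≡ 6 (mod 8).

[⇐] Conversely, if N ≡ 6 (mod 9) and N ≡ 6 (mod 8), then by the Chinese remainder theorem N ≡ 6 (mod 72). This is exactly N ≡ 6 (mod 72).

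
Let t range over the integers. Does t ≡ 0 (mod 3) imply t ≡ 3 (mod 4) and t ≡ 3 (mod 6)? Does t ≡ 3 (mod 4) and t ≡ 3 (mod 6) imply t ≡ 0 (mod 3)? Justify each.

Forward direction. This fails: t = 0 gives 0 ≡ 0 (mod 3) but 0 ≡ 0 (mod 4), so the conjunction on the right does not hold.

Converse. If t ≡ 3 (mod 4) and t ≡ 3 (mod 6), then by the Chinese remainder theorem t ≡ 3 (mod 12). Since 3 ≡ 0 (mod 3) and 3 ∣ 12, we get t ≡ 0 (mod 3).

Only the reverse direction holds.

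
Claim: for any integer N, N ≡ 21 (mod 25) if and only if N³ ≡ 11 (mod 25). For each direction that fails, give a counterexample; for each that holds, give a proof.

Equivalent; both directions hold.

(⟹) Suppose N ≡ 21 (mod 25). Write N = 25j + 21. Then (25j + 21)³ = 15625j³ + 39375j² + 33075j + 9261 = 25(625j³ + 1575j² + 1323j + 370) + 11, so N³ ≡ 11 (mod 25).

(⟸) Conversely, suppose N³ ≡ 11 (mod 25). The only residue r in {0, …, 24} with r³ ≡ 11 (mod 25) is r = 21, so N ≡ 21 (mod 25).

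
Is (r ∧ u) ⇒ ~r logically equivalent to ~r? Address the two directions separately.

The forward direction fails; the converse holds.

Forward direction. This fails. Under u = F, r = T, the left side is true but the right side is false.

Converse. Assume the antecedent. If u is true, the antecedent forces (u = T, r = F), and (r ∧ u) ⇒ ~r holds there. If u is false, (r ∧ u) ⇒ ~r reduces to true regardless of the other variables. Either way (r ∧ u) ⇒ ~r holds.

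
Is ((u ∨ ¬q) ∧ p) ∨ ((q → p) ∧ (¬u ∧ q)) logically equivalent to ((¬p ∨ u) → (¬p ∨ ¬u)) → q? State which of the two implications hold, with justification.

(⟹) This fails. Under u = F, q = F, p = T, the left side is true but the right side is false.

(⟸) This fails. Under u = F, q = T, p = F, the left side is false but the right side is true.

Neither direction holds.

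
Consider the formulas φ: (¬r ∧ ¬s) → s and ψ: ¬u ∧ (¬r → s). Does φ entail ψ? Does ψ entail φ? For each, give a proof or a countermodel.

(⇒) This fails. Under r = T, u = T, s = F, the left side is true but the right side is false.

(⇐) Assume the antecedent. If r is true, (¬r ∧ ¬s) → s reduces to true regardless of the other variables. If r is false, the antecedent forces (r = F, u = F, s = T), and (¬r ∧ ¬s) → s holds there. Either way (¬r ∧ ¬s) → s holds.

(⇒) fails; (⇐) holds.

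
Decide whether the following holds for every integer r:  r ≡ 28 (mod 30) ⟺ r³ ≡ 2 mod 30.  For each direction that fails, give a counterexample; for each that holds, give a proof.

(→) This fails: take r = 28. Then 28 ≡ 28 (mod 30), but 28³ = 21952 ≡ 22 (mod 30), not 2.

(←) This fails: take r = 8. Then 8³ = 512 ≡ 2 (mod 30), yet 8 ≡ 8 (mod 30), not 28.

(⇒) fails and (⇐) fails.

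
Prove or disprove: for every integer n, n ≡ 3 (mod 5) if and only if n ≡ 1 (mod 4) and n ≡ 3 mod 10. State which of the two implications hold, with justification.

The forward direction fails; the converse holds.

Forward direction. This fails: n = 8 gives 8 ≡ 3 (mod 5) but 8 ≡ 0 (mod 4), so the conjunction on the right does not hold.

Converse. If n ≡ 1 (mod 4) and n ≡ 3 (mod 10), then by the Chinese remainder theorem n ≡ 13 (mod 20). Since 13 ≡ 3 (mod 5) and 5 ∣ 20, we get n ≡ 3 (mod 5).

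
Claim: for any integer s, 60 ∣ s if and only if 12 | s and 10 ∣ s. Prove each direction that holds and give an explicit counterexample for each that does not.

(→) If 60 ∣ s, write s = 60q. Since 60 = 5·12, s = 12·(5q), so 12 ∣ s; and since 60 = 6·10, s = 10·(6q), so 10 ∣ s.

(←) Suppose 12 ∣ s and 10 ∣ s. Any common multiple of 12 and 10 is a multiple of their lcm; here lcm(12, 10) = 12·10/gcd(12, 10) = 120/2 = 60, so 60 ∣ s.

Both directions hold; the statement is true.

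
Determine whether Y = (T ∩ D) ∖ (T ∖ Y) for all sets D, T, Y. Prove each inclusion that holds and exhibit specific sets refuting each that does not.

(⊆) fails; (⊇) holds.

Forward inclusion. This inclusion fails. Take D = ∅, T = ∅, Y = {1}; then 1 ∈ Y but 1 ∉ (T ∩ D) ∖ (T ∖ Y).

Reverse inclusion. Let x ∈ (T ∩ D) ∖ (T ∖ Y). Then x ∈ D ∩ T ∩ Y, from which x ∈ Y.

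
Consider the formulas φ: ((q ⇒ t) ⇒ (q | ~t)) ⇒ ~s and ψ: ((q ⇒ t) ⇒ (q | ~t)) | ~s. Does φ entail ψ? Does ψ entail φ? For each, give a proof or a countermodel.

(→) This fails. Under q = F, s = T, t = T, the left side is true but the right side is false.

(←) This fails. Under q = F, s = T, t = F, the left side is false but the right side is true.

Neither implication holds.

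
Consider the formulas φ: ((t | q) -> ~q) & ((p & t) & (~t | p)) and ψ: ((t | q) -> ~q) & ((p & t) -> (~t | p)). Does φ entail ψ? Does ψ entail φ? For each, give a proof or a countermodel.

The forward direction holds; the converse fails.

(⟸) This fails. Under t = F, q = F, p = F, the left side is false but the right side is true.

(⟹) Assume the antecedent. If t is true, the antecedent forces (t = T, q = F, p = T), and the consequent holds there. If t is false, the antecedent cannot hold. Either way the consequent holds.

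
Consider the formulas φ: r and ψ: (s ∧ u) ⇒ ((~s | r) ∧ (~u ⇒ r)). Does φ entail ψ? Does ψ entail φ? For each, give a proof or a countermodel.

Converse. This fails. Under u = F, r = F, s = F, the left side is false but the right side is true.

Forward direction. Assume the antecedent. If u is true, the antecedent forces (u = T, r = T, s = F) or (u = T, r = T, s = T), and the consequent holds there. If u is false, the consequent reduces to true regardless of the other variables. Either way the consequent holds.

Only the forward direction holds.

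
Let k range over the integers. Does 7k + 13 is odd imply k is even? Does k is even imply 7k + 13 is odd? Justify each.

(⇒) Suppose 7k + 13 is odd. Since 7 is odd, 7k and k have the same parity, so 7k + 13 ≡ k + 13 (mod 2). As 13 is odd, 7k + 13 is odd exactly when k is even. Thus k is even.

(⇐) Conversely, suppose k is even; write k = 2j. Then 7k + 13 = 7·(2j) + 13 = 2·7j + 13, which is odd.

Equivalent; both directions hold.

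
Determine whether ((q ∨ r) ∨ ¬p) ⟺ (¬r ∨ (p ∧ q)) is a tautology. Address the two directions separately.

Forward direction. This fails. Under r = T, p = F, q = F, the left side is true but the right side is false.

Converse. This fails. Under r = F, p = T, q = F, the left side is false but the right side is true.

Both directions fail.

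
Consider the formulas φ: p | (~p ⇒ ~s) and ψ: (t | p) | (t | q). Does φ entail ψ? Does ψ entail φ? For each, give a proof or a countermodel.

Neither direction holds.

(⇒) This fails. Under s = F, q = F, t = F, p = F, the left side is true but the right side is false.

(⇐) This fails. Under s = T, q = T, t = F, p = F, the left side is false but the right side is true.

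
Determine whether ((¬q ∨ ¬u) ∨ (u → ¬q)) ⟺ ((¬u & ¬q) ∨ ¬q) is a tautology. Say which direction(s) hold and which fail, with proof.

(→) This fails. Under q = T, u = F, the left side is true but the right side is false.

(←) Assume the antecedent. If q is true, the antecedent cannot hold. If q is false, (¬q ∨ ¬u) ∨ (u → ¬q) reduces to true regardless of the other variables. Either way (¬q ∨ ¬u) ∨ (u → ¬q) holds.

Not equivalent: only (⇐) holds.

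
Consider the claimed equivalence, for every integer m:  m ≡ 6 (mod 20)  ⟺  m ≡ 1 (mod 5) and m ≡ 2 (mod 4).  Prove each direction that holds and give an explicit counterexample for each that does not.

Both directions hold.

(⟹) Suppose m ≡ 6 (mod 20); write m = 20j + 6. Since 5 ∣ 20, reducing mod 5 gives m ≡ 6 ≡ 1 (mod 5); since 4 ∣ 20, reducing mod 4 gives m ≡ 6 ≡ 2 (mod 4).

(⟸) Conversely, if m ≡ 1 (mod 5) and m ≡ 2 (mod 4), then by the Chinese remainder theorem m ≡ 6 (mod 20). This is exactly m ≡ 6 (mod 20).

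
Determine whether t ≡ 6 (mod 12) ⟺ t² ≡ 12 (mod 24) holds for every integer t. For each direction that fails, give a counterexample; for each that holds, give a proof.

Both directions hold; the statement is true.

Forward direction. Suppose t ≡ 6 (mod 12). Working modulo 24, t ∈ {6, 18}; for each such r, r² ≡ 12 (mod 24).

Converse. The residues r modulo 24 with r² ≡ 12 (mod 24) are exactly {6, 18}, and each is ≡ 6 (mod 12).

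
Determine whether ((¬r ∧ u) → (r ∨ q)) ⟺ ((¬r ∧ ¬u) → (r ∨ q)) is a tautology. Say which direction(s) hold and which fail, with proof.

Both directions fail.

(⟹) This fails. Under u = F, r = F, q = F, the left side is true but the right side is false.

(⟸) This fails. Under u = T, r = F, q = F, the left side is false but the right side is true.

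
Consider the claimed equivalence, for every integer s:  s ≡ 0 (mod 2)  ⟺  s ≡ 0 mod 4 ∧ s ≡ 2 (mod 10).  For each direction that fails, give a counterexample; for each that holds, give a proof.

(→) This fails: s = 0 gives 0 ≡ 0 (mod 2) but 0 ≡ 0 (mod 10), so the conjunction on the right does not hold.

(←) Conversely, if s ≡ 0 (mod 4) and s ≡ 2 (mod 10), then by the Chinese remainder theorem s ≡ 12 (mod 20). Since 12 ≡ 0 (mod 2) and 2 ∣ 20, we get s ≡ 0 (mod 2).

Only the reverse direction holds.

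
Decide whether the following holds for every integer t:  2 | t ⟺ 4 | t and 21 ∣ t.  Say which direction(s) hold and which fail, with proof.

(⇒) This fails: take t = 2. Certainly 2 ∣ 2, but 4 ∤ 2.

(⇐) Suppose 4 ∣ t and 21 ∣ t. Any common multiple of 4 and 21 is a multiple of their lcm; here gcd(4, 21) = 1, so lcm(4, 21) = 4·21 = 84, so 84 ∣ t. Since 2 ∣ 84, it follows that 2 ∣ t.

Only the reverse direction holds.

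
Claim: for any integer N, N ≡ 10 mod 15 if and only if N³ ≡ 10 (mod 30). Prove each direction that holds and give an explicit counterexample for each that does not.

(⟹) This fails: take N = 25. Then 25 ≡ 10 (mod 15), but 25³ = 15625 ≡ 25 (mod 30), not 10.

(⟸) Conversely, the residues r modulo 30 with r³ ≡ 10 (mod 30) are exactly {10}, and each is ≡ 10 (mod 15).

Not equivalent: only (⇐) holds.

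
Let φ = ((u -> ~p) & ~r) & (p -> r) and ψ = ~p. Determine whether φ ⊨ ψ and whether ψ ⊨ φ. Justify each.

(⇒) Assume the antecedent. If r is true, the antecedent cannot hold. If r is false, the antecedent forces (r = F, p = F, u = F) or (r = F, p = F, u = T), and ~p holds there. Either way ~p holds.

(⇐) This fails. Under r = T, p = F, u = F, the left side is false but the right side is true.

Not equivalent: only (⇒) holds.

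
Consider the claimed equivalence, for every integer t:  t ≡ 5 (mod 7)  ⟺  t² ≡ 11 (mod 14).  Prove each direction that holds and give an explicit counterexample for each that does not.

(⇒) This fails: take t = 12. Then 12 ≡ 5 (mod 7), but 12² = 144 ≡ 4 (mod 14), not 11.

(⇐) This fails: take t = 9. Then 9² = 81 ≡ 11 (mod 14), yet 9 ≡ 2 (mod 7), not 5.

Both directions fail.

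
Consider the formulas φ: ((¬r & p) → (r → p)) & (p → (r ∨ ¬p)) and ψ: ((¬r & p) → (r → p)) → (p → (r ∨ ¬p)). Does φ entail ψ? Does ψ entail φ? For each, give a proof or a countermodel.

Both directions hold; the statement is true.

Forward direction. Assume the antecedent. If r is true, the consequent reduces to true regardless of the other variables. If r is false, the antecedent forces (r = F, p = F), and the consequent holds there. Either way the consequent holds.

Converse. Assume the antecedent. If r is true, the consequent reduces to true regardless of the other variables. If r is false, the antecedent forces (r = F, p = F), and the consequent holds there. Either way the consequent holds.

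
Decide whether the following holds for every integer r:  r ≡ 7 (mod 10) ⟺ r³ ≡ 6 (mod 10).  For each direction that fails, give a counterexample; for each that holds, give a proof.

(⟹) This fails: take r = 7. Then 7 ≡ 7 (mod 10), but 7³ = 343 ≡ 3 (mod 10), not 6.

(⟸) This fails: take r = 6. Then 6³ = 216 ≡ 6 (mod 10), yet 6 ≡ 6 (mod 10), not 7.

Neither direction holds.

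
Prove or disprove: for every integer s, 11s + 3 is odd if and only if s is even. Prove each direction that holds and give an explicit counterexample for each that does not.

Both directions hold; the statement is true.

Forward direction. Suppose 11s + 3 is odd. Since 11 is odd, 11s and s have the same parity, so 11s + 3 ≡ s + 3 (mod 2). As 3 is odd, 11s + 3 is odd exactly when s is even. Thus s is even.

Converse. Suppose s is even; write s = 2j. Then 11s + 3 = 11·(2j) + 3 = 2·11j + 3, which is odd.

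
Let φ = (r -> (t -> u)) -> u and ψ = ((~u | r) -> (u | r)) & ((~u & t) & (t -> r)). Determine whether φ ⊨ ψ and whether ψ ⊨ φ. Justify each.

The forward direction fails; the converse holds.

[⇐] Assume the antecedent. If u is true, the antecedent cannot hold. If u is false, the antecedent forces (u = F, t = T, r = T), and (r -> (t -> u)) -> u holds there. Either way (r -> (t -> u)) -> u holds.

[⇒] This fails. Under u = T, t = F, r = F, the left side is true but the right side is false.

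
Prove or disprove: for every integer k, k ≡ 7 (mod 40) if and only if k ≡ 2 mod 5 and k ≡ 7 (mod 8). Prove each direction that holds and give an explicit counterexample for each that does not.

(→) Suppose k ≡ 7 (mod 40); write k = 40j + 7. Since 5 ∣ 40, reducing mod 5 gives k ≡ 7 ≡ 2 (mod 5); since 8 ∣ 40, reducing mod 8 gives k ≡ 7 (mod 8).

(←) Conversely, if k ≡ 2 (mod 5) and k ≡ 7 (mod 8), then by the Chinese remainder theorem k ≡ 7 (mod 40). This is exactly k ≡ 7 (mod 40).

Both directions hold; the statement is true.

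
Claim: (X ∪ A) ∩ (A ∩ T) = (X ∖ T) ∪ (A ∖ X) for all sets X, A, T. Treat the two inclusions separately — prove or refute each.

(⊆) fails and (⊇) fails.

(⊆) This inclusion fails. Take X = {1}, A = {1}, T = {1}; then 1 ∈ (X ∪ A) ∩ (A ∩ T) but 1 ∉ (X ∖ T) ∪ (A ∖ X).

(⊇) This inclusion fails. Take X = {1}, A = ∅, T = ∅; then 1 ∈ (X ∖ T) ∪ (A ∖ X) but 1 ∉ (X ∪ A) ∩ (A ∩ T).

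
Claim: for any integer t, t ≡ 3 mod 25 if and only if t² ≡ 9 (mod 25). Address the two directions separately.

(⇐) This fails: take t = 22. Then 22² = 484 ≡ 9 (mod 25), yet 22 ≡ 22 (mod 25), not 3.

(⇒) Suppose t ≡ 3 mod 25. Write t = 25j + 3. Then (25j + 3)² = 625j² + 150j + 9 = 25(25j² + 6j) + 9, so t² ≡ 9 (mod 25).

(⇒) holds; (⇐) fails.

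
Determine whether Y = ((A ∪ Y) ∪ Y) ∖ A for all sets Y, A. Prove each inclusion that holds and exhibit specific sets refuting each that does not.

(⟹) This inclusion fails. Take Y = {1}, A = {1}; then 1 ∈ Y but 1 ∉ ((A ∪ Y) ∪ Y) ∖ A.

(⟸) Let x ∈ ((A ∪ Y) ∪ Y) ∖ A. Then x ∈ Y and x ∉ A, from which x ∈ Y.

(⊆) fails; (⊇) holds.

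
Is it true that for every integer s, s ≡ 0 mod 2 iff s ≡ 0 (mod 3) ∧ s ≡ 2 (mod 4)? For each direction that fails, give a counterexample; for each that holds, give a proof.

[⇒] This fails: s = 0 gives 0 ≡ 0 (mod 2) but 0 ≡ 0 (mod 4), so the conjunction on the right does not hold.

[⇐] Conversely, if s ≡ 0 (mod 3) and s ≡ 2 (mod 4), then by the Chinese remainder theorem s ≡ 6 (mod 12). Since 6 ≡ 0 (mod 2) and 2 ∣ 12, we get s ≡ 0 (mod 2).

Only the converse holds.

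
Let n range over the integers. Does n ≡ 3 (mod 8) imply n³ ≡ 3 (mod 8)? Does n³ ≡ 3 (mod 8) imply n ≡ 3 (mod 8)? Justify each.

The biconditional holds.

[⇒] Suppose n ≡ 3 (mod 8). Write n = 8j + 3. Then (8j + 3)³ = 512j³ + 576j² + 216j + 27 = 8(64j³ + 72j² + 27j + 3) + 3, so n³ ≡ 3 (mod 8).

[⇐] For the converse, argue contrapositively. If n ≢ 3 (mod 8), then n is congruent to one of 0, 1, 2, 4, 5, 6, 7 modulo 8, and these give n³ ≡ 0, 1, 0, 0, 5, 0, 7 respectively — never 3.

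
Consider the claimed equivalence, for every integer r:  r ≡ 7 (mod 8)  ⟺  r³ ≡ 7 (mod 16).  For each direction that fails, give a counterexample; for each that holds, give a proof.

(⇒) fails; (⇐) holds.

Forward direction. This fails: take r = 15. Then 15 ≡ 7 (mod 8), but 15³ = 3375 ≡ 15 (mod 16), not 7.

Converse. The residues r modulo 16 with r³ ≡ 7 (mod 16) are exactly {7}, and each is ≡ 7 (mod 8).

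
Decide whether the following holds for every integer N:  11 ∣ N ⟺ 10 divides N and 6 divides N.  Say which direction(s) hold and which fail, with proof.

Neither implication holds.

(→) This fails: take N = 11. Certainly 11 ∣ 11, but 10 ∤ 11.

(←) This fails: take N = 30. Both 10 ∣ 30 and 6 ∣ 30, yet 30 is not a multiple of 11 (since 30 = 2·11 + 8), so 11 ∤ 30.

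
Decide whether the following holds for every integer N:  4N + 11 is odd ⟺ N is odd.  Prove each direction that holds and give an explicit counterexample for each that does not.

Only the converse holds.

Converse. Suppose N is odd. Since 4 is even, 4N is even for every N, so 4N + 11 has the same parity as 11, which is odd. Hence 4N + 11 is odd.

Forward direction. This fails: take N = 6. Then 4N + 11 = 35, which is odd, yet N = 6 is even, not odd.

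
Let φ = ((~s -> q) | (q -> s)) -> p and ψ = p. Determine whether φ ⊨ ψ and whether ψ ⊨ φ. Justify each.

[⇒] Assume the antecedent. If s is true, the antecedent forces (s = T, q = F, p = T) or (s = T, q = T, p = T), and p holds there. If s is false, the antecedent forces (s = F, q = F, p = T) or (s = F, q = T, p = T), and p holds there. Either way p holds.

[⇐] Assume the antecedent. If s is true, the antecedent forces (s = T, q = F, p = T) or (s = T, q = T, p = T), and ((~s -> q) | (q -> s)) -> p holds there. If s is false, the antecedent forces (s = F, q = F, p = T) or (s = F, q = T, p = T), and ((~s -> q) | (q -> s)) -> p holds there. Either way ((~s -> q) | (q -> s)) -> p holds.

Both implications hold.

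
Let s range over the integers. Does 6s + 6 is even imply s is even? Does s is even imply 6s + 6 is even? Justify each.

(⟸) Suppose s is even. Since 6 is even, 6s is even for every s, so 6s + 6 has the same parity as 6, which is even. Hence 6s + 6 is even.

(⟹) This fails: take s = 3. Then 6s + 6 = 24, which is even, yet s = 3 is odd, not even.

Not equivalent: only (⇐) holds.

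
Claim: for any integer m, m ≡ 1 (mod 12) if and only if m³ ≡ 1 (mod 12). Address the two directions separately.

Both directions hold; the statement is true.

(→) Suppose m ≡ 1 (mod 12). Write m = 12j + 1. Then (12j + 1)³ = 1728j³ + 432j² + 36j + 1 = 12(144j³ + 36j² + 3j) + 1, so m³ ≡ 1 (mod 12).

(←) For the converse, argue contrapositively. If m ≢ 1 (mod 12), then m is congruent to one of 0, 2, 3, 4, 5, 6, 7, 8, 9, 10, 11 modulo 12, and these give m³ ≡ 0, 8, 3, 4, 5, 0, 7, 8, 9, 4, 11 respectively — never 1.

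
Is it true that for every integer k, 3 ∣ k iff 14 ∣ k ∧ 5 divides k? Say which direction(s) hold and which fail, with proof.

(⇒) fails and (⇐) fails.

(⇒) This fails: take k = 3. Certainly 3 ∣ 3, but 14 ∤ 3.

(⇐) This fails: take k = 70. Both 14 ∣ 70 and 5 ∣ 70, yet 70 is not a multiple of 3 (since 70 = 23·3 + 1), so 3 ∤ 70.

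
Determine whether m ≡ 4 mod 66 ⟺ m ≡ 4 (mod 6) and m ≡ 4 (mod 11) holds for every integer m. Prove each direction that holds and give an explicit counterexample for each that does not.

(→) Suppose m ≡ 4 (mod 66); write m = 66j + 4. Since 6 ∣ 66, reducing mod 6 gives m ≡ 4 (mod 6); since 11 ∣ 66, reducing mod 11 gives m ≡ 4 (mod 11).

(←) Conversely, if m ≡ 4 (mod 6) and m ≡ 4 (mod 11), then by the Chinese remainder theorem m ≡ 4 (mod 66). This is exactly m ≡ 4 (mod 66).

The biconditional holds.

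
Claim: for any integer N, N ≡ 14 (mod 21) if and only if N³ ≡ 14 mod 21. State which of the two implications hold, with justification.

The biconditional holds.

(⟹) Suppose N ≡ 14 (mod 21). Write N = 21j + 14. Then (21j + 14)³ = 9261j³ + 18522j² + 12348j + 2744 = 21(441j³ + 882j² + 588j + 130) + 14, so N³ ≡ 14 (mod 21).

(⟸) Conversely, suppose N³ ≡ 14 (mod 21). The only residue r in {0, …, 20} with r³ ≡ 14 (mod 21) is r = 14, so N ≡ 14 (mod 21).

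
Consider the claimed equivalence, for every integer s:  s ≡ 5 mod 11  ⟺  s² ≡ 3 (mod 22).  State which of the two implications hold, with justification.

Neither direction holds.

(→) This fails: take s = 16. Then 16 ≡ 5 (mod 11), but 16² = 256 ≡ 14 (mod 22), not 3.

(←) This fails: take s = 17. Then 17² = 289 ≡ 3 (mod 22), yet 17 ≡ 6 (mod 11), not 5.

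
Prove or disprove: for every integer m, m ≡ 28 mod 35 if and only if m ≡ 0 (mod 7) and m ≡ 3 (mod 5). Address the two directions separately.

Both directions hold.

[⇒] Suppose m ≡ 28 (mod 35); write m = 35j + 28. Since 7 ∣ 35, reducing mod 7 gives m ≡ 28 ≡ 0 (mod 7); since 5 ∣ 35, reducing mod 5 gives m ≡ 28 ≡ 3 (mod 5).

[⇐] Conversely, if m ≡ 0 (mod 7) and m ≡ 3 (mod 5), then by the Chinese remainder theorem m ≡ 28 (mod 35). This is exactly m ≡ 28 (mod 35).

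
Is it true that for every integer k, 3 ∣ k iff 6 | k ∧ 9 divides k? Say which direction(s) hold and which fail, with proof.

Only the converse holds.

(←) Suppose 6 ∣ k and 9 ∣ k. Any common multiple of 6 and 9 is a multiple of their lcm; here lcm(6, 9) = 6·9/gcd(6, 9) = 54/3 = 18, so 18 ∣ k. Since 3 ∣ 18, it follows that 3 ∣ k.

(→) This fails: take k = 3. Certainly 3 ∣ 3, but 6 ∤ 3.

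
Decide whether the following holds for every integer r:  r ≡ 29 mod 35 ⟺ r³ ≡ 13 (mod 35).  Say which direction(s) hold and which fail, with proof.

(→) This fails: take r = 29. Then 29 ≡ 29 (mod 35), but 29³ = 24389 ≡ 29 (mod 35), not 13.

(←) This fails: take r = 12. Then 12³ = 1728 ≡ 13 (mod 35), yet 12 ≡ 12 (mod 35), not 29.

Neither direction holds.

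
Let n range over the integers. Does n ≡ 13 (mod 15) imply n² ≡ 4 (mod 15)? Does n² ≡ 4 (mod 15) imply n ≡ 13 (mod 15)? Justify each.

Not equivalent: only (⇒) holds.

(⇒) Suppose n ≡ 13 (mod 15). Write n = 15j + 13. Then (15j + 13)² = 225j² + 390j + 169 = 15(15j² + 26j + 11) + 4, so n² ≡ 4 (mod 15).

(⇐) This fails: take n = 2. Then 2² = 4 ≡ 4 (mod 15), yet 2 ≡ 2 (mod 15), not 13.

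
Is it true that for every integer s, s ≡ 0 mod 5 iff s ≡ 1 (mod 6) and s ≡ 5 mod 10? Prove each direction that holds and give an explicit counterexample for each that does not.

The forward direction fails; the converse holds.

(⇒) This fails: s = 0 gives 0 ≡ 0 (mod 5) but 0 ≡ 0 (mod 6), so the conjunction on the right does not hold.

(⇐) Conversely, if s ≡ 1 (mod 6) and s ≡ 5 (mod 10), then by the Chinese remainder theorem s ≡ 25 (mod 30). Since 25 ≡ 0 (mod 5) and 5 ∣ 30, we get s ≡ 0 (mod 5).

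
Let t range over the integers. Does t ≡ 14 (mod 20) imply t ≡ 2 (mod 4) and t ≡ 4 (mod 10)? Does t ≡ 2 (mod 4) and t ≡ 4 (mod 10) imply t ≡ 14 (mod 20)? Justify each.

[⇐] If t ≡ 2 (mod 4) and t ≡ 4 (mod 10), then by the Chinese remainder theorem t ≡ 14 (mod 20). This is exactly t ≡ 14 (mod 20).

[⇒] Suppose t ≡ 14 (mod 20); write t = 20j + 14. Since 4 ∣ 20, reducing mod 4 gives t ≡ 14 ≡ 2 (mod 4); since 10 ∣ 20, reducing mod 10 gives t ≡ 14 ≡ 4 (mod 10).

Both implications hold.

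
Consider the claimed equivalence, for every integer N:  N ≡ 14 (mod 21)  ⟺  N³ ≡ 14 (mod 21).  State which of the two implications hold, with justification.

(→) Suppose N ≡ 14 (mod 21). Write N = 21j + 14. Then (21j + 14)³ = 9261j³ + 18522j² + 12348j + 2744 = 21(441j³ + 882j² + 588j + 130) + 14, so N³ ≡ 14 (mod 21).

(←) Conversely, suppose N³ ≡ 14 (mod 21). The only residue r in {0, …, 20} with r³ ≡ 14 (mod 21) is r = 14, so N ≡ 14 (mod 21).

Equivalent; both directions hold.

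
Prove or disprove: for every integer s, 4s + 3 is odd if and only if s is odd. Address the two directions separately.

The forward direction fails; the converse holds.

[⇒] This fails: take s = 2. Then 4s + 3 = 11, which is odd, yet s = 2 is even, not odd.

[⇐] Suppose s is odd. Since 4 is even, 4s is even for every s, so 4s + 3 has the same parity as 3, which is odd. Hence 4s + 3 is odd.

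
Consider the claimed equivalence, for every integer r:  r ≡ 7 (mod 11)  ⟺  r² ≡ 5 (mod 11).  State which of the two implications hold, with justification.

Forward direction. Suppose r ≡ 7 (mod 11). Write r = 11j + 7. Then (11j + 7)² = 121j² + 154j + 49 = 11(11j² + 14j + 4) + 5, so r² ≡ 5 (mod 11).

Converse. This fails: take r = 4. Then 4² = 16 ≡ 5 (mod 11), yet 4 ≡ 4 (mod 11), not 7.

(⇒) holds; (⇐) fails.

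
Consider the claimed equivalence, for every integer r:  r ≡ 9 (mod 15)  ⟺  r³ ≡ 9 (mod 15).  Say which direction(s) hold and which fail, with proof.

Both directions hold; the statement is true.

[⇒] Suppose r ≡ 9 (mod 15). Write r = 15j + 9. Then (15j + 9)³ = 3375j³ + 6075j² + 3645j + 729 = 15(225j³ + 405j² + 243j + 48) + 9, so r³ ≡ 9 (mod 15).

[⇐] Conversely, suppose r³ ≡ 9 (mod 15). The only residue r in {0, …, 14} with r³ ≡ 9 (mod 15) is r = 9, so r ≡ 9 (mod 15).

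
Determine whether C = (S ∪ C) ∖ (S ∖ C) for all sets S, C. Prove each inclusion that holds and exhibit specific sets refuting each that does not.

Both inclusions hold.

(⟹) Let x ∈ C. Then either x ∈ C and x ∉ S; or x ∈ S ∩ C. In each case x ∈ (S ∪ C) ∖ (S ∖ C), so C ⊆ (S ∪ C) ∖ (S ∖ C).

(⟸) Let x ∈ (S ∪ C) ∖ (S ∖ C). Then either x ∈ C and x ∉ S; or x ∈ S ∩ C. In each case x ∈ C, so (S ∪ C) ∖ (S ∖ C) ⊆ C.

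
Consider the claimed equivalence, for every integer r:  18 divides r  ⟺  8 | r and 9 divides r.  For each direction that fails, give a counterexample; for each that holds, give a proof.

[⇒] This fails: take r = 18. Certainly 18 ∣ 18, but 8 ∤ 18.

[⇐] Suppose 8 ∣ r and 9 ∣ r. Any common multiple of 8 and 9 is a multiple of their lcm; here gcd(8, 9) = 1, so lcm(8, 9) = 8·9 = 72, so 72 ∣ r. Since 18 ∣ 72, it follows that 18 ∣ r.

The forward direction fails; the converse holds.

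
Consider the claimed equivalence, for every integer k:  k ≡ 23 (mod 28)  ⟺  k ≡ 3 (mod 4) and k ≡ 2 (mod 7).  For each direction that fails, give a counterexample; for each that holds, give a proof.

Both directions hold.

(⇐) If k ≡ 3 (mod 4) and k ≡ 2 (mod 7), then by the Chinese remainder theorem k ≡ 23 (mod 28). This is exactly k ≡ 23 (mod 28).

(⇒) Suppose k ≡ 23 (mod 28); write k = 28j + 23. Since 4 ∣ 28, reducing mod 4 gives k ≡ 23 ≡ 3 (mod 4); since 7 ∣ 28, reducing mod 7 gives k ≡ 23 ≡ 2 (mod 7).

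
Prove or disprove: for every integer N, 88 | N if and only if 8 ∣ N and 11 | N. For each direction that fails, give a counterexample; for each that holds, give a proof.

The biconditional holds.

Forward direction. If 88 ∣ N, write N = 88q. Since 88 = 11·8, N = 8·(11q), so 8 ∣ N; and since 88 = 8·11, N = 11·(8q), so 11 ∣ N.

Converse. Suppose 8 ∣ N and 11 ∣ N. Any common multiple of 8 and 11 is a multiple of their lcm; here gcd(8, 11) = 1, so lcm(8, 11) = 8·11 = 88, so 88 ∣ N.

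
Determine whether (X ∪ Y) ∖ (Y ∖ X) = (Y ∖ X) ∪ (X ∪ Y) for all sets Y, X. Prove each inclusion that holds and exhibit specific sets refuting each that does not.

Only the forward inclusion holds.

Reverse inclusion. This inclusion fails. Take Y = {1}, X = ∅; then 1 ∈ (Y ∖ X) ∪ (X ∪ Y) but 1 ∉ (X ∪ Y) ∖ (Y ∖ X).

Forward inclusion. Let x ∈ (X ∪ Y) ∖ (Y ∖ X). Then either x ∈ X and x ∉ Y; or x ∈ Y ∩ X. In each case x ∈ (Y ∖ X) ∪ (X ∪ Y), so (X ∪ Y) ∖ (Y ∖ X) ⊆ (Y ∖ X) ∪ (X ∪ Y).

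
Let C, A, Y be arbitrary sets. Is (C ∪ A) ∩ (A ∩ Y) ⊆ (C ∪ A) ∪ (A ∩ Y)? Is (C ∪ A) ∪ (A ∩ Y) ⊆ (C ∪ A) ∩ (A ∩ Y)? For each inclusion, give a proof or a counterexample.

(⟹) Let x ∈ (C ∪ A) ∩ (A ∩ Y). Then either x ∈ A ∩ Y and x ∉ C; or x ∈ C ∩ A ∩ Y. In each case x ∈ (C ∪ A) ∪ (A ∩ Y), so (C ∪ A) ∩ (A ∩ Y) ⊆ (C ∪ A) ∪ (A ∩ Y).

(⟸) This inclusion fails. Take C = {1}, A = ∅, Y = ∅; then 1 ∈ (C ∪ A) ∪ (A ∩ Y) but 1 ∉ (C ∪ A) ∩ (A ∩ Y).

The sets are not equal: only the forward inclusion holds.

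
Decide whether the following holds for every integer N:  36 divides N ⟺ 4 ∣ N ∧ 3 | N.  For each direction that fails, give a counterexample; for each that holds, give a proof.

Only the forward implication holds.

[⇒] If 36 ∣ N, write N = 36q. Since 36 = 9·4, N = 4·(9q), so 4 ∣ N; and since 36 = 12·3, N = 3·(12q), so 3 ∣ N.

[⇐] This fails: take N = 12. Both 4 ∣ 12 and 3 ∣ 12, yet 12 is not a multiple of 36 (since 12 = 0·36 + 12), so 36 ∤ 12.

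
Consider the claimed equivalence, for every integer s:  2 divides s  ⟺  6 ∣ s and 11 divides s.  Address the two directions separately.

(⟹) This fails: take s = 2. Certainly 2 ∣ 2, but 6 ∤ 2.

(⟸) Suppose 6 ∣ s and 11 ∣ s. Any common multiple of 6 and 11 is a multiple of their lcm; here gcd(6, 11) = 1, so lcm(6, 11) = 6·11 = 66, so 66 ∣ s. Since 2 ∣ 66, it follows that 2 ∣ s.

Not equivalent: only (⇐) holds.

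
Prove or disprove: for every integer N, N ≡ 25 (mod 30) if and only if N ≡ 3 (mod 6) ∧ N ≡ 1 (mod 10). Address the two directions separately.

Neither implication holds.

(⟹) This fails: N = 25 gives 25 ≡ 25 (mod 30) but 25 ≡ 1 (mod 6), so the conjunction on the right does not hold.

(⟸) This fails: N = 21 satisfies both congruences on the right (21 ≡ 3 mod 6 and 21 ≡ 1 mod 10) yet 21 ≡ 21 (mod 30), not 25.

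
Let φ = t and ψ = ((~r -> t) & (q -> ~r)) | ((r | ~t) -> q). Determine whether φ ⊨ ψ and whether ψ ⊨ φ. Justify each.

(⇒) Assume the antecedent. If t is true, the consequent reduces to true regardless of the other variables. If t is false, the antecedent cannot hold. Either way the consequent holds.

(⇐) This fails. Under t = F, r = T, q = F, the left side is false but the right side is true.

Not equivalent: only (⇒) holds.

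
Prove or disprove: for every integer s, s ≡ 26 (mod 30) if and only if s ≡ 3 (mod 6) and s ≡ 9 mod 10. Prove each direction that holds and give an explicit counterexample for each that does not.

(⇒) This fails: s = 26 gives 26 ≡ 26 (mod 30) but 26 ≡ 2 (mod 6), so the conjunction on the right does not hold.

(⇐) This fails: s = 9 satisfies both congruences on the right (9 ≡ 3 mod 6 and 9 ≡ 9 mod 10) yet 9 ≡ 9 (mod 30), not 26.

Neither implication holds.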